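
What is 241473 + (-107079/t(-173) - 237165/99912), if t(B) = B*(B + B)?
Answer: 240685371451165/996755416 ≈ 2.4147e+5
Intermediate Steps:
t(B) = 2*B² (t(B) = B*(2*B) = 2*B²)
241473 + (-107079/t(-173) - 237165/99912) = 241473 + (-107079/(2*(-173)²) - 237165/99912) = 241473 + (-107079/(2*29929) - 237165*1/99912) = 241473 + (-107079/59858 - 79055/33304) = 241473 - 4149116603/996755416 = 240685371451165/996755416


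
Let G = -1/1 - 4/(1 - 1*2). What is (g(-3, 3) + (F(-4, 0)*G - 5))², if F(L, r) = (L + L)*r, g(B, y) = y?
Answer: 4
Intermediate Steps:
G = 3 (G = -1*1 - 4/(1 - 2) = -1 - 4/(-1) = -1 - 4*(-1) = -1 + 4 = 3)
F(L, r) = 2*L*r (F(L, r) = (2*L)*r = 2*L*r)
(g(-3, 3) + (F(-4, 0)*G - 5))² = (3 + ((2*(-4)*0)*3 - 5))² = (3 + (0*3 - 5))² = (3 + (0 - 5))² = (3 - 5)² = (-2)² = 4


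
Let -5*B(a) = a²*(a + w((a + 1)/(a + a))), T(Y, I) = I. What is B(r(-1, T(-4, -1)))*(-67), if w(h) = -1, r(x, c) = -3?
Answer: -2412/5 ≈ -482.40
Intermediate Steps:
B(a) = -a²*(-1 + a)/5 (B(a) = -a²*(a - 1)/5 = -a²*(-1 + a)/5)
B(r(-1, T(-4, -1)))*(-67) = ((⅕)*(-3)²*(1 - 1*(-3)))*(-67) = ((⅕)*9*(1 + 3))*(-67) = ((⅕)*9*4)*(-67) = (36/5)*(-67) = -2412/5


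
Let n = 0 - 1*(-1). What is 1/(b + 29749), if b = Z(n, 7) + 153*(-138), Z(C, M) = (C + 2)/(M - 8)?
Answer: 1/8632 ≈ 0.00011585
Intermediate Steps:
n = 1 (n = 0 + 1 = 1)
Z(C, M) = (2 + C)/(-8 + M)
b = -21117 (b = (2 + 1)/(-8 + 7) + 153*(-138) = 3/(-1) - 21114 = -1*3 - 21114 = -3 - 21114 = -21117)
1/(b + 29749) = 1/(-21117 + 29749) = 1/8632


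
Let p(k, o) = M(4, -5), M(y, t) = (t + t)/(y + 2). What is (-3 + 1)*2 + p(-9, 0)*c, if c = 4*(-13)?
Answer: 248/3 ≈ 82.667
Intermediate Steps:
M(y, t) = 2*t/(2 + y) (M(y, t) = (2*t)/(2 + y) = 2*t/(2 + y))
p(k, o) = -5/3 (p(k, o) = 2*(-5)/(2 + 4) = 2*(-5)/6 = 2*(-5)*(⅙) = -5/3)
c = -52
(-3 + 1)*2 + p(-9, 0)*c = (-3 + 1)*2 - 5/3*(-52) = -2*2 + 260/3 = -4 + 260/3 = 248/3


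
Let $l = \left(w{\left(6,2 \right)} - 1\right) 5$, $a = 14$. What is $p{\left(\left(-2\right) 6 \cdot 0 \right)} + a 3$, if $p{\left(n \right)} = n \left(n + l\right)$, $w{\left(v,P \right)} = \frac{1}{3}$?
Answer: $42$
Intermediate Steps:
$w{\left(v,P \right)} = \frac{1}{3}$
$l = - \frac{10}{3}$ ($l = \left(\frac{1}{3} - 1\right) 5 = \left(- \frac{2}{3}\right) 5 = - \frac{10}{3} \approx -3.3333$)
$p{\left(n \right)} = n \left(- \frac{10}{3} + n\right)$ ($p{\left(n \right)} = n \left(n - \frac{10}{3}\right) = n \left(- \frac{10}{3} + n\right)$)
$p{\left(\left(-2\right) 6 \cdot 0 \right)} + a 3 = \frac{\left(-2\right) 6 \cdot 0 \left(-10 + 3 \left(-2\right) 6 \cdot 0\right)}{3} + 14 \cdot 3 = \frac{\left(-12\right) 0 \left(-10 + 3 \left(\left(-12\right) 0\right)\right)}{3} + 42 = \frac{1}{3} \cdot 0 \left(-10 + 3 \cdot 0\right) + 42 = \frac{1}{3} \cdot 0 \left(-10 + 0\right) + 42 = \frac{1}{3} \cdot 0 \left(-10\right) + 42 = 0 + 42 = 42$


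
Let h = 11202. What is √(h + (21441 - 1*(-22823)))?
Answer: √55466 ≈ 235.51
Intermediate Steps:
√(h + (21441 - 1*(-22823))) = √(11202 + (21441 - 1*(-22823))) = √(11202 + (21441 + 22823)) = √(11202 + 44264) = √55466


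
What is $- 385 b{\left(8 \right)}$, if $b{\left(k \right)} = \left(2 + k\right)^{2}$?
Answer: $-38500$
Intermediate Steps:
$- 385 b{\left(8 \right)} = - 385 \left(2 + 8\right)^{2} = - 385 \cdot 10^{2} = \left(-385\right) 100 = -38500$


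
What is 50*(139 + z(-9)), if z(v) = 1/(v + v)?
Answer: 62525/9 ≈ 6947.2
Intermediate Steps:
z(v) = 1/(2*v)
50*(139 + z(-9)) = 50*(139 + (½)/(-9)) = 50*(139 + (½)*(-⅑)) = 50*(139 - 1/18) = 50*(2501/18) = 62525/9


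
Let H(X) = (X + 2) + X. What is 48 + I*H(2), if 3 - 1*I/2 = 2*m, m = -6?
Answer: 228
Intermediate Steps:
I = 30 (I = 6 - 4*(-6) = 6 - 2*(-12) = 6 + 24 = 30)
H(X) = 2 + 2*X (H(X) = (2 + X) + X = 2 + 2*X)
48 + I*H(2) = 48 + 30*(2 + 2*2) = 48 + 30*(2 + 4) = 48 + 30*6 = 48 + 180 = 228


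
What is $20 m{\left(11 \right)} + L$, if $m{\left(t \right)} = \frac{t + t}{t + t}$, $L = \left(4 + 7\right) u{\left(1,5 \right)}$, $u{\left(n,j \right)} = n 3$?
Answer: $53$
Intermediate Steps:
$u{\left(n,j \right)} = 3 n$
$L = 33$ ($L = \left(4 + 7\right) 3 \cdot 1 = 11 \cdot 3 = 33$)
$m{\left(t \right)} = 1$ ($m{\left(t \right)} = \frac{2 t}{2 t} = 2 t \frac{1}{2 t} = 1$)
$20 m{\left(11 \right)} + L = 20 \cdot 1 + 33 = 20 + 33 = 53$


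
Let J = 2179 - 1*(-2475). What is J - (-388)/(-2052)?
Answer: 2387405/513 ≈ 4653.8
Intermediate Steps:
J = 4654 (J = 2179 + 2475 = 4654)
J - (-388)/(-2052) = 4654 - (-388)/(-2052) = 4654 - (-388)*(-1)/2052 = 4654 - 1*97/513 = 4654 - 97/513 = 2387405/513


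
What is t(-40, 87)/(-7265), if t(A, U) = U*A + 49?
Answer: 3431/7265 ≈ 0.47226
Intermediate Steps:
t(A, U) = 49 + A*U (t(A, U) = A*U + 49 = 49 + A*U)
t(-40, 87)/(-7265) = (49 - 40*87)/(-7265) = (49 - 3480)*(-1/7265) = -3431*(-1/7265) = 3431/7265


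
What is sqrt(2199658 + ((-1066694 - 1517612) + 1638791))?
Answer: sqrt(1254143) ≈ 1119.9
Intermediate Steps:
sqrt(2199658 + ((-1066694 - 1517612) + 1638791)) = sqrt(2199658 + (-2584306 + 1638791)) = sqrt(2199658 - 945515) = sqrt(1254143)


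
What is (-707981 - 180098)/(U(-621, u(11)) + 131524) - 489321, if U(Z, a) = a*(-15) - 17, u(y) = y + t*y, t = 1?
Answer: -64188548896/131177 ≈ -4.8933e+5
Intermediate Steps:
u(y) = 2*y (u(y) = y + 1*y = y + y = 2*y)
U(Z, a) = -17 - 15*a (U(Z, a) = -15*a - 17 = -17 - 15*a)
(-707981 - 180098)/(U(-621, u(11)) + 131524) - 489321 = (-707981 - 180098)/((-17 - 30*11) + 131524) - 489321 = -888079/((-17 - 15*22) + 131524) - 489321 = -888079/((-17 - 330) + 131524) - 489321 = -888079/(-347 + 131524) - 489321 = -888079/131177 - 489321 = -64188548896/131177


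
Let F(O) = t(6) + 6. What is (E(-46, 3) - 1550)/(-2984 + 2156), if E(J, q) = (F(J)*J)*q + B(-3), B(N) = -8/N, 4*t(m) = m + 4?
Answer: 8161/2484 ≈ 3.2854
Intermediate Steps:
t(m) = 1 + m/4 (t(m) = (m + 4)/4 = (4 + m)/4 = 1 + m/4)
F(O) = 17/2 (F(O) = (1 + (¼)*6) + 6 = (1 + 3/2) + 6 = 5/2 + 6 = 17/2)
E(J, q) = 8/3 + 17*J*q/2 (E(J, q) = (17*J/2)*q - 8/(-3) = 17*J*q/2 - 8*(-⅓) = 17*J*q/2 + 8/3 = 8/3 + 17*J*q/2)
(E(-46, 3) - 1550)/(-2984 + 2156) = ((8/3 + (17/2)*(-46)*3) - 1550)/(-2984 + 2156) = ((8/3 - 1173) - 1550)/(-828) = (-3511/3 - 1550)*(-1/828) = -8161/3*(-1/828) = 8161/2484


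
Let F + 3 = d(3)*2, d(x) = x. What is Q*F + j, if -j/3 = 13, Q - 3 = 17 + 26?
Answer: 99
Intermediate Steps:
F = 3 (F = -3 + 3*2 = -3 + 6 = 3)
Q = 46 (Q = 3 + (17 + 26) = 3 + 43 = 46)
j = -39 (j = -3*13 = -39)
Q*F + j = 46*3 - 39 = 138 - 39 = 99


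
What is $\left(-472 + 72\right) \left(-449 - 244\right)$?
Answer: $277200$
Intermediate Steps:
$\left(-472 + 72\right) \left(-449 - 244\right) = \left(-400\right) \left(-693\right) = 277200$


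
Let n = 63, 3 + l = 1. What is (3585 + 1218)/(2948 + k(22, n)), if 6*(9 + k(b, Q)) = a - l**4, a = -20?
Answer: 4803/2933 ≈ 1.6376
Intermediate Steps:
l = -2 (l = -3 + 1 = -2)
k(b, Q) = -15 (k(b, Q) = -9 + (-20 - 1*(-2)**4)/6 = -9 + (-20 - 1*16)/6 = -9 + (-20 - 16)/6 = -9 + (1/6)*(-36) = -9 - 6 = -15)
(3585 + 1218)/(2948 + k(22, n)) = (3585 + 1218)/(2948 - 15) = 4803/2933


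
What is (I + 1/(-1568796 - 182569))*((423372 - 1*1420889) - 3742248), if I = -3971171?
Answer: 6592984580113142448/350273 ≈ 1.8822e+13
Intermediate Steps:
(I + 1/(-1568796 - 182569))*((423372 - 1*1420889) - 3742248) = (-3971171 + 1/(-1568796 - 182569))*((423372 - 1*1420889) - 3742248) = (-3971171 + 1/(-1751365))*((423372 - 1420889) - 3742248) = (-3971171 - 1/1751365)*(-997517 - 3742248) = -6954969898416/1751365*(-4739765) = 6592984580113142448/350273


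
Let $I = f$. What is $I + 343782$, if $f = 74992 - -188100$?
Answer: $606874$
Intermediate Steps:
$f = 263092$ ($f = 74992 + 188100 = 263092$)
$I = 263092$
$I + 343782 = 263092 + 343782 = 606874$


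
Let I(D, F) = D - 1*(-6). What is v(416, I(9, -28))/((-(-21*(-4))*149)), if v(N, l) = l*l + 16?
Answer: -241/12516 ≈ -0.019255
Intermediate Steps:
I(D, F) = 6 + D (I(D, F) = D + 6 = 6 + D)
v(N, l) = 16 + l**2 (v(N, l) = l**2 + 16 = 16 + l**2)
v(416, I(9, -28))/((-(-21*(-4))*149)) = (16 + (6 + 9)**2)/((-(-21*(-4))*149)) = (16 + 15**2)/((-84*149)) = (16 + 225)/((-1*12516)) = 241/(-12516) = 241*(-1/12516) = -241/12516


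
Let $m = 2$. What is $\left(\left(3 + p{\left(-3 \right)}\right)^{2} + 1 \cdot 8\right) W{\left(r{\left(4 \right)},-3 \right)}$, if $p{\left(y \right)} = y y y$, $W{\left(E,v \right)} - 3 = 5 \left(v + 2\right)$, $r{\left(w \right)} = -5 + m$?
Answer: $-1168$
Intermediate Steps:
$r{\left(w \right)} = -3$ ($r{\left(w \right)} = -5 + 2 = -3$)
$W{\left(E,v \right)} = 13 + 5 v$ ($W{\left(E,v \right)} = 3 + 5 \left(v + 2\right) = 3 + 5 \left(2 + v\right) = 3 + \left(10 + 5 v\right) = 13 + 5 v$)
$p{\left(y \right)} = y^{3}$ ($p{\left(y \right)} = y^{2} y = y^{3}$)
$\left(\left(3 + p{\left(-3 \right)}\right)^{2} + 1 \cdot 8\right) W{\left(r{\left(4 \right)},-3 \right)} = \left(\left(3 + \left(-3\right)^{3}\right)^{2} + 1 \cdot 8\right) \left(13 + 5 \left(-3\right)\right) = \left(\left(3 - 27\right)^{2} + 8\right) \left(13 - 15\right) = \left(\left(-24\right)^{2} + 8\right) \left(-2\right) = \left(576 + 8\right) \left(-2\right) = 584 \left(-2\right) = -1168$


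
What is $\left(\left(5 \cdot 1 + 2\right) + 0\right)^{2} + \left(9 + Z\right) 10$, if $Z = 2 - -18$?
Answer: $339$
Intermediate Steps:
$Z = 20$ ($Z = 2 + 18 = 20$)
$\left(\left(5 \cdot 1 + 2\right) + 0\right)^{2} + \left(9 + Z\right) 10 = \left(\left(5 \cdot 1 + 2\right) + 0\right)^{2} + \left(9 + 20\right) 10 = \left(\left(5 + 2\right) + 0\right)^{2} + 29 \cdot 10 = \left(7 + 0\right)^{2} + 290 = 7^{2} + 290 = 49 + 290 = 339$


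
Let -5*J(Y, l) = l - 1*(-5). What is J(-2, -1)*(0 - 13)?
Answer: 52/5 ≈ 10.400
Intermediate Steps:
J(Y, l) = -1 - l/5 (J(Y, l) = -(l - 1*(-5))/5 = -(l + 5)/5 = -(5 + l)/5 = -1 - l/5)
J(-2, -1)*(0 - 13) = (-1 - 1/5*(-1))*(0 - 13) = (-1 + 1/5)*(-13) = -4/5*(-13) = 52/5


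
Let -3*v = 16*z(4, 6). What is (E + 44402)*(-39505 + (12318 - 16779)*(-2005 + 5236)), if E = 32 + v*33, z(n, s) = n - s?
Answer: -647291878856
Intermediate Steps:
v = 32/3 (v = -16*(4 - 1*6)/3 = -16*(4 - 6)/3 = -16*(-2)/3 = -⅓*(-32) = 32/3 ≈ 10.667)
E = 384 (E = 32 + (32/3)*33 = 32 + 352 = 384)
(E + 44402)*(-39505 + (12318 - 16779)*(-2005 + 5236)) = (384 + 44402)*(-39505 + (12318 - 16779)*(-2005 + 5236)) = 44786*(-39505 - 4461*3231) = 44786*(-39505 - 14413491) = 44786*(-14452996) = -647291878856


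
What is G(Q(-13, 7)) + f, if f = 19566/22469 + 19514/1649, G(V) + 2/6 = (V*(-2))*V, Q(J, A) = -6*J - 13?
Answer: -937877386531/111154143 ≈ -8437.6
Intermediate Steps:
Q(J, A) = -13 - 6*J
G(V) = -⅓ - 2*V² (G(V) = -⅓ + (V*(-2))*V = -⅓ + (-2*V)*V = -⅓ - 2*V²)
f = 470724400/37051381 (f = 19566*(1/22469) + 19514*(1/1649) = 19566/22469 + 19514/1649 = 470724400/37051381 ≈ 12.705)
G(Q(-13, 7)) + f = (-⅓ - 2*(-13 - 6*(-13))²) + 470724400/37051381 = (-⅓ - 2*(-13 + 78)²) + 470724400/37051381 = (-⅓ - 2*65²) + 470724400/37051381 = (-⅓ - 2*4225) + 470724400/37051381 = (-⅓ - 8450) + 470724400/37051381 = -25351/3 + 470724400/37051381 = -937877386531/111154143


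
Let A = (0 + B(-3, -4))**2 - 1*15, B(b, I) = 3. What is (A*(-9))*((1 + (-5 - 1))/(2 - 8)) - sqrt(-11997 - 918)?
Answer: 45 - 3*I*sqrt(1435) ≈ 45.0 - 113.64*I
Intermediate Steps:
A = -6 (A = (0 + 3)**2 - 1*15 = 3**2 - 15 = 9 - 15 = -6)
(A*(-9))*((1 + (-5 - 1))/(2 - 8)) - sqrt(-11997 - 918) = (-6*(-9))*((1 + (-5 - 1))/(2 - 8)) - sqrt(-11997 - 918) = 54*((1 - 6)/(-6)) - sqrt(-12915) = 54*(-5*(-1/6)) - 3*I*sqrt(1435) = 54*(5/6) - 3*I*sqrt(1435) = 45 - 3*I*sqrt(1435)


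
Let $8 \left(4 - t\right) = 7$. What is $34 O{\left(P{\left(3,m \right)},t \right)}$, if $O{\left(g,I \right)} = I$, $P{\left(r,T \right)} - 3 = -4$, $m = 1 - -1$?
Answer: $\frac{425}{4} \approx 106.25$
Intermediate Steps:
$m = 2$ ($m = 1 + 1 = 2$)
$P{\left(r,T \right)} = -1$ ($P{\left(r,T \right)} = 3 - 4 = -1$)
$t = \frac{25}{8}$ ($t = 4 - \frac{7}{8} = \frac{25}{8} \approx 3.125$)
$34 O{\left(P{\left(3,m \right)},t \right)} = 34 \cdot \frac{25}{8} = \frac{425}{4}$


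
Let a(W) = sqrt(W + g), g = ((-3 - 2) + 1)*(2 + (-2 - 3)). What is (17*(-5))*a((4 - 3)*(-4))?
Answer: -170*sqrt(2) ≈ -240.42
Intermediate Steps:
g = 12 (g = (-5 + 1)*(2 - 5) = -4*(-3) = 12)
a(W) = sqrt(12 + W) (a(W) = sqrt(W + 12) = sqrt(12 + W))
(17*(-5))*a((4 - 3)*(-4)) = (17*(-5))*sqrt(12 + (4 - 3)*(-4)) = -85*sqrt(12 + 1*(-4)) = -85*sqrt(12 - 4) = -170*sqrt(2)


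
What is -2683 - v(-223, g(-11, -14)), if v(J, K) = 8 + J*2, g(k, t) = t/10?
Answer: -2245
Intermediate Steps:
g(k, t) = t/10 (g(k, t) = t*(⅒) = t/10)
v(J, K) = 8 + 2*J
-2683 - v(-223, g(-11, -14)) = -2683 - (8 + 2*(-223)) = -2683 - (8 - 446) = -2683 - 1*(-438) = -2683 + 438 = -2245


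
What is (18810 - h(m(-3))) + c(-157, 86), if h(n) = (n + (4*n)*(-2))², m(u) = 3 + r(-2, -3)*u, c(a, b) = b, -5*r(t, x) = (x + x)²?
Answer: -268921/25 ≈ -10757.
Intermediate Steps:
r(t, x) = -4*x²/5 (r(t, x) = -(x + x)²/5 = -4*x²/5)
m(u) = 3 - 36*u/5 (m(u) = 3 + (-⅘*(-3)²)*u = 3 + (-⅘*9)*u = 3 - 36*u/5)
h(n) = 49*n² (h(n) = (n - 8*n)² = (-7*n)² = 49*n²)
(18810 - h(m(-3))) + c(-157, 86) = (18810 - 49*(3 - 36/5*(-3))²) + 86 = (18810 - 49*(3 + 108/5)²) + 86 = (18810 - 49*(123/5)²) + 86 = (18810 - 49*15129/25) + 86 = (18810 - 1*741321/25) + 86 = (18810 - 741321/25) + 86 = -271071/25 + 86 = -268921/25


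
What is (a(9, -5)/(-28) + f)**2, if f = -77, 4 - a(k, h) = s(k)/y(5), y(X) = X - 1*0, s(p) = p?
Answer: 116445681/19600 ≈ 5941.1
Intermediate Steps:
y(X) = X (y(X) = X + 0 = X)
a(k, h) = 4 - k/5
(a(9, -5)/(-28) + f)**2 = ((4 - 1/5*9)/(-28) - 77)**2 = ((4 - 9/5)*(-1/28) - 77)**2 = ((11/5)*(-1/28) - 77)**2 = (-11/140 - 77)**2 = (-10791/140)**2 = 116445681/19600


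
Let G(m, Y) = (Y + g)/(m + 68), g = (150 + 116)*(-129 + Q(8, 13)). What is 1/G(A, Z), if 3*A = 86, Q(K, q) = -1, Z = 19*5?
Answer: -58/20691 ≈ -0.0028032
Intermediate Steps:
Z = 95
A = 86/3 (A = (⅓)*86 = 86/3 ≈ 28.667)
g = -34580 (g = (150 + 116)*(-129 - 1) = 266*(-130) = -34580)
G(m, Y) = (-34580 + Y)/(68 + m) (G(m, Y) = (Y - 34580)/(m + 68) = (-34580 + Y)/(68 + m))
1/G(A, Z) = 1/((-34580 + 95)/(68 + 86/3)) = 1/(-34485/(290/3)) = 1/((3/290)*(-34485)) = 1/(-20691/58) = -58/20691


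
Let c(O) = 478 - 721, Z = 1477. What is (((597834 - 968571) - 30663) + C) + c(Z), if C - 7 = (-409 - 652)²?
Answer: 724085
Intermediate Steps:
c(O) = -243
C = 1125728 (C = 7 + (-409 - 652)² = 7 + (-1061)² = 7 + 1125721 = 1125728)
(((597834 - 968571) - 30663) + C) + c(Z) = (((597834 - 968571) - 30663) + 1125728) - 243 = ((-370737 - 30663) + 1125728) - 243 = (-401400 + 1125728) - 243 = 724328 - 243 = 724085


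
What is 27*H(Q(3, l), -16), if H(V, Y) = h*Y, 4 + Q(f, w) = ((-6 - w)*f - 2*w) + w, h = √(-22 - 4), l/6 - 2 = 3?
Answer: -432*I*√26 ≈ -2202.8*I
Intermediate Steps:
l = 30 (l = 12 + 6*3 = 12 + 18 = 30)
h = I*√26 (h = √(-26) = I*√26 ≈ 5.099*I)
Q(f, w) = -4 - w + f*(-6 - w) (Q(f, w) = -4 + (((-6 - w)*f - 2*w) + w) = -4 + ((f*(-6 - w) - 2*w) + w) = -4 + ((-2*w + f*(-6 - w)) + w) = -4 + (-w + f*(-6 - w)) = -4 - w + f*(-6 - w))
H(V, Y) = I*Y*√26 (H(V, Y) = (I*√26)*Y = I*Y*√26)
27*H(Q(3, l), -16) = 27*(I*(-16)*√26) = 27*(-16*I*√26) = -432*I*√26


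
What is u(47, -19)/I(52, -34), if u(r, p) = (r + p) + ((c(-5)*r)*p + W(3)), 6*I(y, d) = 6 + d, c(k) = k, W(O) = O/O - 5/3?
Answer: -13477/14 ≈ -962.64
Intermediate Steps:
W(O) = -2/3 (W(O) = 1 - 5*1/3 = 1 - 5/3 = -2/3)
I(y, d) = 1 + d/6 (I(y, d) = (6 + d)/6 = 1 + d/6)
u(r, p) = -2/3 + p + r - 5*p*r (u(r, p) = (r + p) + ((-5*r)*p - 2/3) = (p + r) + (-5*p*r - 2/3) = (p + r) + (-2/3 - 5*p*r) = -2/3 + p + r - 5*p*r)
u(47, -19)/I(52, -34) = (-2/3 - 19 + 47 - 5*(-19)*47)/(1 + (1/6)*(-34)) = (-2/3 - 19 + 47 + 4465)/(1 - 17/3) = 13477/(3*(-14/3)) = (13477/3)*(-3/14) = -13477/14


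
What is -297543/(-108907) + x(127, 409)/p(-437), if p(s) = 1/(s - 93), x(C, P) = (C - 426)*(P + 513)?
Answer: 15912330188923/108907 ≈ 1.4611e+8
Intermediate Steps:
x(C, P) = (-426 + C)*(513 + P)
p(s) = 1/(-93 + s)
-297543/(-108907) + x(127, 409)/p(-437) = -297543/(-108907) + (-218538 - 426*409 + 513*127 + 127*409)/(1/(-93 - 437)) = -297543*(-1/108907) + (-218538 - 174234 + 65151 + 51943)/(1/(-530)) = 297543/108907 - 275678/(-1/530) = 297543/108907 - 275678*(-530) = 297543/108907 + 146109340 = 15912330188923/108907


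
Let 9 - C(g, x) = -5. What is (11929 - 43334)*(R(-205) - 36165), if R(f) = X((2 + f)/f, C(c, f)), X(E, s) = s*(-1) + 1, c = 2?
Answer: 1136170090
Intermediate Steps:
C(g, x) = 14 (C(g, x) = 9 - 1*(-5) = 9 + 5 = 14)
X(E, s) = 1 - s (X(E, s) = -s + 1 = 1 - s)
R(f) = -13 (R(f) = 1 - 1*14 = 1 - 14 = -13)
(11929 - 43334)*(R(-205) - 36165) = (11929 - 43334)*(-13 - 36165) = -31405*(-36178) = 1136170090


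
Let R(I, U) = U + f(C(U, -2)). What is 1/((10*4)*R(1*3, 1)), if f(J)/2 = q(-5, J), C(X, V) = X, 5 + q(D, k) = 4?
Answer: -1/40 ≈ -0.025000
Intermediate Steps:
q(D, k) = -1 (q(D, k) = -5 + 4 = -1)
f(J) = -2 (f(J) = 2*(-1) = -2)
R(I, U) = -2 + U (R(I, U) = U - 2 = -2 + U)
1/((10*4)*R(1*3, 1)) = 1/((10*4)*(-2 + 1)) = 1/(40*(-1)) = 1/(-40) = -1/40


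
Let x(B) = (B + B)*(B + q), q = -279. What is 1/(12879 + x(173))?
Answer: -1/23797 ≈ -4.2022e-5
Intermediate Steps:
x(B) = 2*B*(-279 + B) (x(B) = (B + B)*(B - 279) = (2*B)*(-279 + B) = 2*B*(-279 + B))
1/(12879 + x(173)) = 1/(12879 + 2*173*(-279 + 173)) = 1/(12879 + 2*173*(-106)) = 1/(12879 - 36676) = 1/(-23797) = -1/23797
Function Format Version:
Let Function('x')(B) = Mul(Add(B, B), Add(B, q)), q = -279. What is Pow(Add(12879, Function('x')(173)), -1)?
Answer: Rational(-1, 23797) ≈ -4.2022e-5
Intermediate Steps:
Function('x')(B) = Mul(2, B, Add(-279, B)) (Function('x')(B) = Mul(Add(B, B), Add(B, -279)) = Mul(Mul(2, B), Add(-279, B)) = Mul(2, B, Add(-279, B)))
Pow(Add(12879, Function('x')(173)), -1) = Pow(Add(12879, Mul(2, 173, Add(-279, 173))), -1) = Pow(Add(12879, Mul(2, 173, -106)), -1) = Pow(Add(12879, -36676), -1) = Pow(-23797, -1) = Rational(-1, 23797)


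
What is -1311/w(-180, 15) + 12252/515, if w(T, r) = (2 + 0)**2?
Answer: -626157/2060 ≈ -303.96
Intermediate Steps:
w(T, r) = 4 (w(T, r) = 2**2 = 4)
-1311/w(-180, 15) + 12252/515 = -1311/4 + 12252/515 = -626157/2060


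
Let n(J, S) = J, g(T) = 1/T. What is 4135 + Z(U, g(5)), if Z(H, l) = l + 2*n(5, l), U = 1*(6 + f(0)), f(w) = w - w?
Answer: 20726/5 ≈ 4145.2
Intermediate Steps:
f(w) = 0
U = 6 (U = 1*(6 + 0) = 1*6 = 6)
Z(H, l) = 10 + l (Z(H, l) = l + 2*5 = l + 10 = 10 + l)
4135 + Z(U, g(5)) = 4135 + (10 + 1/5) = 4135 + (10 + ⅕) = 4135 + 51/5 = 20726/5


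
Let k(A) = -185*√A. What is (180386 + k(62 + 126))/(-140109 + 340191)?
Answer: 90193/100041 - 185*√47/100041 ≈ 0.88888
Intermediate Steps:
(180386 + k(62 + 126))/(-140109 + 340191) = (180386 - 185*√(62 + 126))/(-140109 + 340191) = (180386 - 370*√47)/200082 = (180386 - 370*√47)*(1/200082) = 90193/100041 - 185*√47/100041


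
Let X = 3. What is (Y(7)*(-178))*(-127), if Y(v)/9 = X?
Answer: 610362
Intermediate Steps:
Y(v) = 27 (Y(v) = 9*3 = 27)
(Y(7)*(-178))*(-127) = (27*(-178))*(-127) = -4806*(-127) = 610362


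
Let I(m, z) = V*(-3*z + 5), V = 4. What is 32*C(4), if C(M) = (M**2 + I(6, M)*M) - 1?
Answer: -3104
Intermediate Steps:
I(m, z) = 20 - 12*z (I(m, z) = 4*(-3*z + 5) = 4*(5 - 3*z) = 20 - 12*z)
C(M) = -1 + M**2 + M*(20 - 12*M) (C(M) = (M**2 + (20 - 12*M)*M) - 1 = (M**2 + M*(20 - 12*M)) - 1 = -1 + M**2 + M*(20 - 12*M))
32*C(4) = 32*(-1 - 11*4**2 + 20*4) = 32*(-1 - 11*16 + 80) = 32*(-1 - 176 + 80) = 32*(-97) = -3104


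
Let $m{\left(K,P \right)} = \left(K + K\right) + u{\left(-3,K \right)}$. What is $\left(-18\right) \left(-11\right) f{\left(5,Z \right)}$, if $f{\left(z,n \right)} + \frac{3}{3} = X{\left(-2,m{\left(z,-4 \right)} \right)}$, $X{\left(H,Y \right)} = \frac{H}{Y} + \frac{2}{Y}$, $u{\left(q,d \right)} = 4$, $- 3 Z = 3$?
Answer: $-198$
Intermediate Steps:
$Z = -1$ ($Z = \left(- \frac{1}{3}\right) 3 = -1$)
$m{\left(K,P \right)} = 4 + 2 K$ ($m{\left(K,P \right)} = \left(K + K\right) + 4 = 2 K + 4 = 4 + 2 K$)
$X{\left(H,Y \right)} = \frac{2}{Y} + \frac{H}{Y}$
$f{\left(z,n \right)} = -1$ ($f{\left(z,n \right)} = -1 + \frac{2 - 2}{4 + 2 z} = -1 + \frac{1}{4 + 2 z} 0 = -1 + 0 = -1$)
$\left(-18\right) \left(-11\right) f{\left(5,Z \right)} = \left(-18\right) \left(-11\right) \left(-1\right) = 198 \left(-1\right) = -198$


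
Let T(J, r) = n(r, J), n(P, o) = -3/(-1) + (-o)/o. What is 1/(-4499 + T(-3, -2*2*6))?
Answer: -1/4497 ≈ -0.00022237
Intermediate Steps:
n(P, o) = 2 (n(P, o) = -3*(-1) - 1 = 3 - 1 = 2)
T(J, r) = 2
1/(-4499 + T(-3, -2*2*6)) = 1/(-4499 + 2) = 1/(-4497) = -1/4497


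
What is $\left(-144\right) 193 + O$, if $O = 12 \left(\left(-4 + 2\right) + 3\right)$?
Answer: $-27780$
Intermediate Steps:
$O = 12$ ($O = 12 \left(-2 + 3\right) = 12 \cdot 1 = 12$)
$\left(-144\right) 193 + O = \left(-144\right) 193 + 12 = -27792 + 12 = -27780$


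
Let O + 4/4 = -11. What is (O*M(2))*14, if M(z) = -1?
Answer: 168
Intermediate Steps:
O = -12 (O = -1 - 11 = -12)
(O*M(2))*14 = -12*(-1)*14 = 12*14 = 168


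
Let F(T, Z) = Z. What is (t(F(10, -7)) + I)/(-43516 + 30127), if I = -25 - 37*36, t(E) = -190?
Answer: 1547/13389 ≈ 0.11554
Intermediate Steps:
I = -1357 (I = -25 - 1332 = -1357)
(t(F(10, -7)) + I)/(-43516 + 30127) = (-190 - 1357)/(-43516 + 30127) = -1547/(-13389) = -1547*(-1/13389) = 1547/13389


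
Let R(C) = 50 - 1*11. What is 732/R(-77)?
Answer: 244/13 ≈ 18.769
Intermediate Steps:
R(C) = 39 (R(C) = 50 - 11 = 39)
732/R(-77) = 732/39 = 732*(1/39) = 244/13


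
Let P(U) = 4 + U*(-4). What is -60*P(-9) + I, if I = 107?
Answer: -2293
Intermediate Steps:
P(U) = 4 - 4*U
-60*P(-9) + I = -60*(4 - 4*(-9)) + 107 = -60*(4 + 36) + 107 = -60*40 + 107 = -2400 + 107 = -2293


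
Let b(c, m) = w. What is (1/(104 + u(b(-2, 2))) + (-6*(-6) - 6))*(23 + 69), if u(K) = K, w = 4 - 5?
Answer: 284372/103 ≈ 2760.9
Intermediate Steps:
w = -1
b(c, m) = -1
(1/(104 + u(b(-2, 2))) + (-6*(-6) - 6))*(23 + 69) = (1/(104 - 1) + (-6*(-6) - 6))*(23 + 69) = (1/103 + (36 - 6))*92 = (1/103 + 30)*92 = (3091/103)*92 = 284372/103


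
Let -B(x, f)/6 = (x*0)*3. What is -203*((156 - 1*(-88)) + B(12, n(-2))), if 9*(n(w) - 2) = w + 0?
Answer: -49532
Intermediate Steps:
n(w) = 2 + w/9 (n(w) = 2 + (w + 0)/9 = 2 + w/9)
B(x, f) = 0 (B(x, f) = -6*x*0*3 = -0*3 = -6*0 = 0)
-203*((156 - 1*(-88)) + B(12, n(-2))) = -203*((156 - 1*(-88)) + 0) = -203*((156 + 88) + 0) = -203*(244 + 0) = -203*244 = -49532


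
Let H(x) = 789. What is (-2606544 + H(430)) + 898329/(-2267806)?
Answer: -5909347721859/2267806 ≈ -2.6058e+6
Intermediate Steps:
(-2606544 + H(430)) + 898329/(-2267806) = (-2606544 + 789) + 898329/(-2267806) = -2605755 + 898329*(-1/2267806) = -2605755 - 898329/2267806 = -5909347721859/2267806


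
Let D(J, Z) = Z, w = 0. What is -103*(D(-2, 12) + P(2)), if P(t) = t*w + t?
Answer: -1442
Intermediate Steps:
P(t) = t (P(t) = t*0 + t = 0 + t = t)
-103*(D(-2, 12) + P(2)) = -103*(12 + 2) = -103*14 = -1442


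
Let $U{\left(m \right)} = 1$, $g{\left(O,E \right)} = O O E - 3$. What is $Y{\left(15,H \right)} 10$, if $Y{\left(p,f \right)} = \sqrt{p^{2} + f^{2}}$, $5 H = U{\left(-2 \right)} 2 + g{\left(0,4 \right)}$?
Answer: $2 \sqrt{5626} \approx 150.01$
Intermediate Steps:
$g{\left(O,E \right)} = -3 + E O^{2}$ ($g{\left(O,E \right)} = O^{2} E - 3 = E O^{2} - 3 = -3 + E O^{2}$)
$H = - \frac{1}{5}$ ($H = \frac{1 \cdot 2 - \left(3 - 4 \cdot 0^{2}\right)}{5} = \frac{2 + \left(-3 + 4 \cdot 0\right)}{5} = \frac{2 + \left(-3 + 0\right)}{5} = \frac{2 - 3}{5} = \frac{1}{5} \left(-1\right) = - \frac{1}{5} \approx -0.2$)
$Y{\left(p,f \right)} = \sqrt{f^{2} + p^{2}}$
$Y{\left(15,H \right)} 10 = \sqrt{\left(- \frac{1}{5}\right)^{2} + 15^{2}} \cdot 10 = \sqrt{\frac{1}{25} + 225} \cdot 10 = \sqrt{\frac{5626}{25}} \cdot 10 = \frac{\sqrt{5626}}{5} \cdot 10 = 2 \sqrt{5626}$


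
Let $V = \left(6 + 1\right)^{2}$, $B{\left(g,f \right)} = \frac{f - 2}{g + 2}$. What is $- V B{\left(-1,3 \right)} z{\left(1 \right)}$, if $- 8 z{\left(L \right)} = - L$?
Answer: $- \frac{49}{8} \approx -6.125$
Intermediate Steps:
$B{\left(g,f \right)} = \frac{-2 + f}{2 + g}$
$z{\left(L \right)} = \frac{L}{8}$ ($z{\left(L \right)} = - \frac{\left(-1\right) L}{8} = \frac{L}{8}$)
$V = 49$ ($V = 7^{2} = 49$)
$- V B{\left(-1,3 \right)} z{\left(1 \right)} = \left(-1\right) 49 \frac{-2 + 3}{2 - 1} \cdot \frac{1}{8} \cdot 1 = - 49 \cdot 1^{-1} \cdot 1 \cdot \frac{1}{8} = - 49 \cdot 1 \cdot 1 \cdot \frac{1}{8} = \left(-49\right) 1 \cdot \frac{1}{8} = \left(-49\right) \frac{1}{8} = - \frac{49}{8}$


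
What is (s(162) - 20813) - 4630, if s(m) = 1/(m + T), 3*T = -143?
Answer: -8726946/343 ≈ -25443.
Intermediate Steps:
T = -143/3 (T = (1/3)*(-143) = -143/3 ≈ -47.667)
s(m) = 1/(-143/3 + m) (s(m) = 1/(m - 143/3) = 1/(-143/3 + m))
(s(162) - 20813) - 4630 = (3/(-143 + 3*162) - 20813) - 4630 = (3/(-143 + 486) - 20813) - 4630 = (3/343 - 20813) - 4630 = -7138856/343 - 4630 = -8726946/343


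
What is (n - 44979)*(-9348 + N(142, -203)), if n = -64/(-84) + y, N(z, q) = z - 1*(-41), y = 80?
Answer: 2880446465/7 ≈ 4.1149e+8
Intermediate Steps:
N(z, q) = 41 + z (N(z, q) = z + 41 = 41 + z)
n = 1696/21 (n = -64/(-84) + 80 = -1/84*(-64) + 80 = 16/21 + 80 = 1696/21 ≈ 80.762)
(n - 44979)*(-9348 + N(142, -203)) = (1696/21 - 44979)*(-9348 + (41 + 142)) = -942863*(-9348 + 183)/21 = -942863/21*(-9165) = 2880446465/7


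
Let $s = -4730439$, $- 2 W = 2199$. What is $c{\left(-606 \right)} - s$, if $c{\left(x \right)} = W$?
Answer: $\frac{9458679}{2} \approx 4.7293 \cdot 10^{6}$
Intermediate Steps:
$W = - \frac{2199}{2}$ ($W = \left(- \frac{1}{2}\right) 2199 = - \frac{2199}{2} \approx -1099.5$)
$c{\left(x \right)} = - \frac{2199}{2}$
$c{\left(-606 \right)} - s = - \frac{2199}{2} - -4730439 = - \frac{2199}{2} + 4730439 = \frac{9458679}{2}$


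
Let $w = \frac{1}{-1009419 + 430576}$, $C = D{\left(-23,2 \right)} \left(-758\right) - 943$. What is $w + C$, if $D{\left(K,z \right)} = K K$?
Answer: $- \frac{232651472776}{578843} \approx -4.0193 \cdot 10^{5}$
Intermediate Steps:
$D{\left(K,z \right)} = K^{2}$
$C = -401925$ ($C = \left(-23\right)^{2} \left(-758\right) - 943 = 529 \left(-758\right) - 943 = -400982 - 943 = -401925$)
$w = - \frac{1}{578843}$ ($w = \frac{1}{-578843} = - \frac{1}{578843} \approx -1.7276 \cdot 10^{-6}$)
$w + C = - \frac{1}{578843} - 401925 = - \frac{232651472776}{578843}$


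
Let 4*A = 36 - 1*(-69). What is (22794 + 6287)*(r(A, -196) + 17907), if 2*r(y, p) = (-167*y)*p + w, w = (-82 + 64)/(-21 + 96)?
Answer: 650708284239/50 ≈ 1.3014e+10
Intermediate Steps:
A = 105/4 (A = (36 - 1*(-69))/4 = (36 + 69)/4 = (¼)*105 = 105/4 ≈ 26.250)
w = -6/25 (w = -18/75 = -18*1/75 = -6/25 ≈ -0.24000)
r(y, p) = -3/25 - 167*p*y/2 (r(y, p) = ((-167*y)*p - 6/25)/2 = (-167*p*y - 6/25)/2 = (-6/25 - 167*p*y)/2 = -3/25 - 167*p*y/2)
(22794 + 6287)*(r(A, -196) + 17907) = (22794 + 6287)*((-3/25 - 167/2*(-196)*105/4) + 17907) = 29081*((-3/25 + 859215/2) + 17907) = 29081*(21480369/50 + 17907) = 29081*(22375719/50) = 650708284239/50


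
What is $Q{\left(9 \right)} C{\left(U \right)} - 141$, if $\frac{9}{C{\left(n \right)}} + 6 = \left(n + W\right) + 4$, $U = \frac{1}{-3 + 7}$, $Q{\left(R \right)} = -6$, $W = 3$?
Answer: $- \frac{921}{5} \approx -184.2$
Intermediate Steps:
$U = \frac{1}{4} \approx 0.25$
$C{\left(n \right)} = \frac{9}{1 + n}$ ($C{\left(n \right)} = \frac{9}{-6 + \left(\left(n + 3\right) + 4\right)} = \frac{9}{-6 + \left(\left(3 + n\right) + 4\right)} = \frac{9}{-6 + \left(7 + n\right)} = \frac{9}{1 + n}$)
$Q{\left(9 \right)} C{\left(U \right)} - 141 = - 6 \frac{9}{1 + \frac{1}{4}} - 141 = - 6 \frac{9}{\frac{5}{4}} - 141 = - 6 \cdot 9 \cdot \frac{4}{5} - 141 = \left(-6\right) \frac{36}{5} - 141 = - \frac{216}{5} - 141 = - \frac{921}{5}$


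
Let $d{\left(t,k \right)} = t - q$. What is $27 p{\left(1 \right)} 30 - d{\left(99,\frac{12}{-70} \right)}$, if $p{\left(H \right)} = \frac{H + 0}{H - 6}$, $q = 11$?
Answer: $-250$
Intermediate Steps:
$p{\left(H \right)} = \frac{H}{-6 + H}$
$d{\left(t,k \right)} = -11 + t$ ($d{\left(t,k \right)} = t - 11 = -11 + t$)
$27 p{\left(1 \right)} 30 - d{\left(99,\frac{12}{-70} \right)} = 27 \cdot 1 \frac{1}{-6 + 1} \cdot 30 - \left(-11 + 99\right) = 27 \cdot 1 \frac{1}{-5} \cdot 30 - 88 = 27 \cdot 1 \left(- \frac{1}{5}\right) 30 - 88 = 27 \left(- \frac{1}{5}\right) 30 - 88 = \left(- \frac{27}{5}\right) 30 - 88 = -162 - 88 = -250$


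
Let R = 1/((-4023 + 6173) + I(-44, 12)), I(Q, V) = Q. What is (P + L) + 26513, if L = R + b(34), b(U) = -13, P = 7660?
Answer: 71940961/2106 ≈ 34160.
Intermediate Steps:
R = 1/2106 (R = 1/((-4023 + 6173) - 44) = 1/(2150 - 44) = 1/2106 ≈ 0.00047483)
L = -27377/2106 (L = 1/2106 - 13 = -27377/2106 ≈ -13.000)
(P + L) + 26513 = (7660 - 27377/2106) + 26513 = 16104583/2106 + 26513 = 71940961/2106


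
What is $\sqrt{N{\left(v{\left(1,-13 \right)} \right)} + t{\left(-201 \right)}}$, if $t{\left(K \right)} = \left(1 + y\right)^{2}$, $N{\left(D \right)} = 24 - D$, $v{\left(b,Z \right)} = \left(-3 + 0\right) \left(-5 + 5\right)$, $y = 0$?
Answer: $5$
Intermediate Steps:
$v{\left(b,Z \right)} = 0$ ($v{\left(b,Z \right)} = \left(-3\right) 0 = 0$)
$t{\left(K \right)} = 1$ ($t{\left(K \right)} = \left(1 + 0\right)^{2} = 1^{2} = 1$)
$\sqrt{N{\left(v{\left(1,-13 \right)} \right)} + t{\left(-201 \right)}} = \sqrt{\left(24 - 0\right) + 1} = \sqrt{\left(24 + 0\right) + 1} = \sqrt{24 + 1} = \sqrt{25} = 5$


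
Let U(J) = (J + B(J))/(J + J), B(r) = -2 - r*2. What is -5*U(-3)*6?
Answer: 5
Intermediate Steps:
B(r) = -2 - 2*r
U(J) = (-2 - J)/(2*J) (U(J) = (J + (-2 - 2*J))/(J + J) = (-2 - J)/((2*J)) = (-2 - J)*(1/(2*J)) = (-2 - J)/(2*J))
-5*U(-3)*6 = -5*(-2 - 1*(-3))/(2*(-3))*6 = -5*(-1)*(-2 + 3)/(2*3)*6 = -5*(-1)/(2*3)*6 = -5*(-1/6)*6 = (5/6)*6 = 5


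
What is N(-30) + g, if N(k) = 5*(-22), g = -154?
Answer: -264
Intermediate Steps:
N(k) = -110
N(-30) + g = -110 - 154 = -264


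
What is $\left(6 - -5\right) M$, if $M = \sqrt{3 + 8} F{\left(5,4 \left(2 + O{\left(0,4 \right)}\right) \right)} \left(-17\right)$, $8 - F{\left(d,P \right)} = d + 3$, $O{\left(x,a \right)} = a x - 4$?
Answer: $0$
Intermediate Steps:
$O{\left(x,a \right)} = -4 + a x$
$F{\left(d,P \right)} = 5 - d$ ($F{\left(d,P \right)} = 8 - \left(d + 3\right) = 8 - \left(3 + d\right) = 5 - d$)
$M = 0$ ($M = \sqrt{3 + 8} \left(5 - 5\right) \left(-17\right) = \sqrt{11} \left(5 - 5\right) \left(-17\right) = \sqrt{11} \cdot 0 \left(-17\right) = 0 \left(-17\right) = 0$)
$\left(6 - -5\right) M = \left(6 - -5\right) 0 = \left(6 + 5\right) 0 = 11 \cdot 0 = 0$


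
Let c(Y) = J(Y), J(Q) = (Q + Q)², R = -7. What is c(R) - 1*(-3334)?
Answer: 3530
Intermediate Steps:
J(Q) = 4*Q² (J(Q) = (2*Q)² = 4*Q²)
c(Y) = 4*Y²
c(R) - 1*(-3334) = 4*(-7)² - 1*(-3334) = 4*49 + 3334 = 196 + 3334 = 3530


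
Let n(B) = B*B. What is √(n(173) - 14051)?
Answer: √15878 ≈ 126.01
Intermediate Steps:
n(B) = B²
√(n(173) - 14051) = √(173² - 14051) = √(29929 - 14051) = √15878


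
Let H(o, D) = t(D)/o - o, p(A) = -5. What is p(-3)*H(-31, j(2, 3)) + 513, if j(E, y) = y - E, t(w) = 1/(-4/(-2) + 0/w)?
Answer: 22201/62 ≈ 358.08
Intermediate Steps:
t(w) = ½ (t(w) = 1/(-4*(-½) + 0) = 1/(2 + 0) = 1/2 = ½)
H(o, D) = 1/(2*o) - o
p(-3)*H(-31, j(2, 3)) + 513 = -5*((½)/(-31) - 1*(-31)) + 513 = -5*((½)*(-1/31) + 31) + 513 = -5*(-1/62 + 31) + 513 = -5*1921/62 + 513 = -9605/62 + 513 = 22201/62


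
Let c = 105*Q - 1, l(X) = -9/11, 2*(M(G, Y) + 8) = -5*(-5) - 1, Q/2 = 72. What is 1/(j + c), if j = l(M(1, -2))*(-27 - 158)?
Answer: 11/167974 ≈ 6.5486e-5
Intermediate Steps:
Q = 144 (Q = 2*72 = 144)
M(G, Y) = 4 (M(G, Y) = -8 + (-5*(-5) - 1)/2 = -8 + (25 - 1)/2 = -8 + (1/2)*24 = -8 + 12 = 4)
l(X) = -9/11 (l(X) = -9*1/11 = -9/11)
c = 15119 (c = 105*144 - 1 = 15120 - 1 = 15119)
j = 1665/11 (j = -9*(-27 - 158)/11 = -9/11*(-185) = 1665/11 ≈ 151.36)
1/(j + c) = 1/(1665/11 + 15119) = 1/(167974/11) = 11/167974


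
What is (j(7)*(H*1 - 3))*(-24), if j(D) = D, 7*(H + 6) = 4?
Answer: 1416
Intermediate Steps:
H = -38/7 (H = -6 + (⅐)*4 = -6 + 4/7 = -38/7 ≈ -5.4286)
(j(7)*(H*1 - 3))*(-24) = (7*(-38/7*1 - 3))*(-24) = (7*(-38/7 - 3))*(-24) = (7*(-59/7))*(-24) = -59*(-24) = 1416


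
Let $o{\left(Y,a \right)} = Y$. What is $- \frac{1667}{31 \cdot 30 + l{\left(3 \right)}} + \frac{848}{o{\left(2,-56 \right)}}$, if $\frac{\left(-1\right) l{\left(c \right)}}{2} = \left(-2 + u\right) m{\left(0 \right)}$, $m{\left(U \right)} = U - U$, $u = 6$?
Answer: $\frac{392653}{930} \approx 422.21$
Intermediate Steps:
$m{\left(U \right)} = 0$
$l{\left(c \right)} = 0$ ($l{\left(c \right)} = - 2 \left(-2 + 6\right) 0 = - 2 \cdot 4 \cdot 0 = \left(-2\right) 0 = 0$)
$- \frac{1667}{31 \cdot 30 + l{\left(3 \right)}} + \frac{848}{o{\left(2,-56 \right)}} = - \frac{1667}{31 \cdot 30 + 0} + \frac{848}{2} = - \frac{1667}{930 + 0} + 848 \cdot \frac{1}{2} = - \frac{1667}{930} + 424 = \frac{392653}{930}$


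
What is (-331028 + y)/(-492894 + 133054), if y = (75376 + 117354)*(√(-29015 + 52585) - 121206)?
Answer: 1460022713/22490 - 19273*√23570/35984 ≈ 64837.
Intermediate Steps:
y = -23360032380 + 192730*√23570 (y = 192730*(√23570 - 121206) = 192730*(-121206 + √23570) = -23360032380 + 192730*√23570 ≈ -2.3330e+10)
(-331028 + y)/(-492894 + 133054) = (-331028 + (-23360032380 + 192730*√23570))/(-492894 + 133054) = (-23360363408 + 192730*√23570)/(-359840) = (-23360363408 + 192730*√23570)*(-1/359840) = 1460022713/22490 - 19273*√23570/35984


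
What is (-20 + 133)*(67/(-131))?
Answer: -7571/131 ≈ -57.794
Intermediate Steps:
(-20 + 133)*(67/(-131)) = 113*(67*(-1/131)) = 113*(-67/131) = -7571/131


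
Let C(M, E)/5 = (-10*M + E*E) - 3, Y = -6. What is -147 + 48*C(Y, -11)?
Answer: 42573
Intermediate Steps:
C(M, E) = -15 - 50*M + 5*E² (C(M, E) = 5*((-10*M + E*E) - 3) = 5*((-10*M + E²) - 3) = 5*((E² - 10*M) - 3) = 5*(-3 + E² - 10*M) = -15 - 50*M + 5*E²)
-147 + 48*C(Y, -11) = -147 + 48*(-15 - 50*(-6) + 5*(-11)²) = -147 + 48*(-15 + 300 + 5*121) = -147 + 48*(-15 + 300 + 605) = -147 + 48*890 = -147 + 42720 = 42573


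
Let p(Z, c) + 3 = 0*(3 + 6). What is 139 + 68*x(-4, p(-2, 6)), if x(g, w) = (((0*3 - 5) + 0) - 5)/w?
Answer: 1097/3 ≈ 365.67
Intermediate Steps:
p(Z, c) = -3 (p(Z, c) = -3 + 0*(3 + 6) = -3 + 0*9 = -3 + 0 = -3)
x(g, w) = -10/w (x(g, w) = (((0 - 5) + 0) - 5)/w = ((-5 + 0) - 5)/w = (-5 - 5)/w = -10/w)
139 + 68*x(-4, p(-2, 6)) = 139 + 68*(-10/(-3)) = 139 + 68*(-10*(-⅓)) = 139 + 68*(10/3) = 139 + 680/3 = 1097/3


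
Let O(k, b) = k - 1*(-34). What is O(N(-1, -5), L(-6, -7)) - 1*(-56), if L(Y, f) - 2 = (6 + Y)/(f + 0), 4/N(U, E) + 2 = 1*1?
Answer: 86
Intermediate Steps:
N(U, E) = -4 (N(U, E) = 4/(-2 + 1*1) = 4/(-2 + 1) = 4/(-1) = 4*(-1) = -4)
L(Y, f) = 2 + (6 + Y)/f (L(Y, f) = 2 + (6 + Y)/(f + 0) = 2 + (6 + Y)/f)
O(k, b) = 34 + k (O(k, b) = k + 34 = 34 + k)
O(N(-1, -5), L(-6, -7)) - 1*(-56) = (34 - 4) - 1*(-56) = 30 + 56 = 86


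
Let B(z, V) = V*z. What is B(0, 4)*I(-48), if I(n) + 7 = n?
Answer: 0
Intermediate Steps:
I(n) = -7 + n
B(0, 4)*I(-48) = (4*0)*(-7 - 48) = 0*(-55) = 0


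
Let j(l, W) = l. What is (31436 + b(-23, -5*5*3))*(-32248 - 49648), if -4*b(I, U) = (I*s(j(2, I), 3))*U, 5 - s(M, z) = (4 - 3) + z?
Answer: -2539165006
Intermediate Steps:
s(M, z) = 4 - z (s(M, z) = 5 - ((4 - 3) + z) = 5 - (1 + z) = 5 + (-1 - z) = 4 - z)
b(I, U) = -I*U/4 (b(I, U) = -I*(4 - 1*3)*U/4 = -I*(4 - 3)*U/4 = -I*1*U/4 = -I*U/4)
(31436 + b(-23, -5*5*3))*(-32248 - 49648) = (31436 - 1/4*(-23)*-5*5*3)*(-32248 - 49648) = (31436 - 1/4*(-23)*(-25*3))*(-81896) = (31436 - 1/4*(-23)*(-75))*(-81896) = (31436 - 1725/4)*(-81896) = (124019/4)*(-81896) = -2539165006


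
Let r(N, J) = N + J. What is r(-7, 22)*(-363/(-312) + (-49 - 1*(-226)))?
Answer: 277935/104 ≈ 2672.5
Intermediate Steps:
r(N, J) = J + N
r(-7, 22)*(-363/(-312) + (-49 - 1*(-226))) = (22 - 7)*(-363/(-312) + (-49 - 1*(-226))) = 15*(-363*(-1/312) + (-49 + 226)) = 15*(121/104 + 177) = 15*(18529/104) = 277935/104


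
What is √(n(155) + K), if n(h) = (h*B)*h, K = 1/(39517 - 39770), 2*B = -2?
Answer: I*√1537816478/253 ≈ 155.0*I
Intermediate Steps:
B = -1 (B = (½)*(-2) = -1)
K = -1/253 (K = 1/(-253) = -1/253 ≈ -0.0039526)
n(h) = -h² (n(h) = (h*(-1))*h = (-h)*h = -h²)
√(n(155) + K) = √(-1*155² - 1/253) = √(-1*24025 - 1/253) = √(-24025 - 1/253) = √(-6078326/253) = I*√1537816478/253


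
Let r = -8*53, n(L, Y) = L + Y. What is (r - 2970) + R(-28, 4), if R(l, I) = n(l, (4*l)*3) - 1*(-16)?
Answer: -3742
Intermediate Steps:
r = -424
R(l, I) = 16 + 13*l (R(l, I) = (l + (4*l)*3) - 1*(-16) = (l + 12*l) + 16 = 13*l + 16 = 16 + 13*l)
(r - 2970) + R(-28, 4) = (-424 - 2970) + (16 + 13*(-28)) = -3394 + (16 - 364) = -3394 - 348 = -3742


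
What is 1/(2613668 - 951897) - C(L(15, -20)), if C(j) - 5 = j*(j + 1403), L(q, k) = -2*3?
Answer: 13920655668/1661771 ≈ 8377.0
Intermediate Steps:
L(q, k) = -6
C(j) = 5 + j*(1403 + j) (C(j) = 5 + j*(j + 1403) = 5 + j*(1403 + j))
1/(2613668 - 951897) - C(L(15, -20)) = 1/(2613668 - 951897) - (5 + (-6)**2 + 1403*(-6)) = 1/1661771 - (5 + 36 - 8418) = 1/1661771 - 1*(-8377) = 1/1661771 + 8377 = 13920655668/1661771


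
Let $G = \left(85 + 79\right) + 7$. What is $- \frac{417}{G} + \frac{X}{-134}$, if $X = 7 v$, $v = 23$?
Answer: $- \frac{27803}{7638} \approx -3.6401$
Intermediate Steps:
$G = 171$ ($G = 164 + 7 = 171$)
$X = 161$ ($X = 7 \cdot 23 = 161$)
$- \frac{417}{G} + \frac{X}{-134} = - \frac{417}{171} + \frac{161}{-134} = \left(-417\right) \frac{1}{171} + 161 \left(- \frac{1}{134}\right) = - \frac{139}{57} - \frac{161}{134} = - \frac{27803}{7638}$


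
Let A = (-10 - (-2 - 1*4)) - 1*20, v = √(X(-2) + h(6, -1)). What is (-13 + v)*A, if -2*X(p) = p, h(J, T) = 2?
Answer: 312 - 24*√3 ≈ 270.43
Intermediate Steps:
X(p) = -p/2
v = √3 (v = √(-½*(-2) + 2) = √(1 + 2) = √3 ≈ 1.7320)
A = -24 (A = (-10 - (-2 - 4)) - 20 = (-10 - 1*(-6)) - 20 = (-10 + 6) - 20 = -4 - 20 = -24)
(-13 + v)*A = (-13 + √3)*(-24) = 312 - 24*√3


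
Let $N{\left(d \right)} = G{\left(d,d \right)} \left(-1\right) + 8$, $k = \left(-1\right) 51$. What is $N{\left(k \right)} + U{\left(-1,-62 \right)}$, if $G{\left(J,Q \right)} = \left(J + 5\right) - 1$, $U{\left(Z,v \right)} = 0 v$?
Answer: $55$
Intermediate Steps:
$U{\left(Z,v \right)} = 0$
$G{\left(J,Q \right)} = 4 + J$ ($G{\left(J,Q \right)} = \left(5 + J\right) - 1 = 4 + J$)
$k = -51$
$N{\left(d \right)} = 4 - d$ ($N{\left(d \right)} = \left(4 + d\right) \left(-1\right) + 8 = \left(-4 - d\right) + 8 = 4 - d$)
$N{\left(k \right)} + U{\left(-1,-62 \right)} = \left(4 - -51\right) + 0 = \left(4 + 51\right) + 0 = 55 + 0 = 55$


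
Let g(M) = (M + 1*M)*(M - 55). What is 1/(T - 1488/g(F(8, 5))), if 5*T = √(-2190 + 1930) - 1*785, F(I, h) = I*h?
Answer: -48675/7584868 - 125*I*√65/7584868 ≈ -0.0064174 - 0.00013287*I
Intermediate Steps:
g(M) = 2*M*(-55 + M) (g(M) = (M + M)*(-55 + M) = (2*M)*(-55 + M) = 2*M*(-55 + M))
T = -157 + 2*I*√65/5 (T = (√(-2190 + 1930) - 1*785)/5 = (√(-260) - 785)/5 = (2*I*√65 - 785)/5 = (-785 + 2*I*√65)/5 = -157 + 2*I*√65/5 ≈ -157.0 + 3.2249*I)
1/(T - 1488/g(F(8, 5))) = 1/((-157 + 2*I*√65/5) - 1488*1/(80*(-55 + 8*5))) = 1/((-157 + 2*I*√65/5) - 1488*1/(80*(-55 + 40))) = 1/((-157 + 2*I*√65/5) - 1488/(2*40*(-15))) = 1/((-157 + 2*I*√65/5) - 1488/(-1200)) = 1/((-157 + 2*I*√65/5) - 1488*(-1/1200)) = 1/((-157 + 2*I*√65/5) + 31/25) = 1/(-3894/25 + 2*I*√65/5)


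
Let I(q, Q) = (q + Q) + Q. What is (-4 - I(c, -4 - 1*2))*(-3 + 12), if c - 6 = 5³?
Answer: -1107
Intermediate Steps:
c = 131 (c = 6 + 5³ = 6 + 125 = 131)
I(q, Q) = q + 2*Q (I(q, Q) = (Q + q) + Q = q + 2*Q)
(-4 - I(c, -4 - 1*2))*(-3 + 12) = (-4 - (131 + 2*(-4 - 1*2)))*(-3 + 12) = (-4 - (131 + 2*(-4 - 2)))*9 = (-4 - (131 + 2*(-6)))*9 = (-4 - (131 - 12))*9 = (-4 - 1*119)*9 = (-4 - 119)*9 = -123*9 = -1107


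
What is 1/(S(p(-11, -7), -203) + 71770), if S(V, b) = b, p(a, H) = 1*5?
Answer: 1/71567 ≈ 1.3973e-5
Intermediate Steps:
p(a, H) = 5
1/(S(p(-11, -7), -203) + 71770) = 1/(-203 + 71770) = 1/71567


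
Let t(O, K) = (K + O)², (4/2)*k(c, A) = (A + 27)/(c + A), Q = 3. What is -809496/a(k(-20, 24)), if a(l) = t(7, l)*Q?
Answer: -17269248/11449 ≈ -1508.4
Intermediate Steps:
k(c, A) = (27 + A)/(2*(A + c)) (k(c, A) = ((A + 27)/(c + A))/2 = ((27 + A)/(A + c))/2 = (27 + A)/(2*(A + c)))
a(l) = 3*(7 + l)² (a(l) = (l + 7)²*3 = (7 + l)²*3 = 3*(7 + l)²)
-809496/a(k(-20, 24)) = -809496*1/(3*(7 + (27 + 24)/(2*(24 - 20)))²) = -809496*1/(3*(7 + (½)*51/4)²) = -809496*1/(3*(7 + (½)*(¼)*51)²) = -809496*1/(3*(7 + 51/8)²) = -809496/(3*(107/8)²) = -809496/(3*(11449/64)) = -809496/34347/64 = -809496*64/34347 = -17269248/11449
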